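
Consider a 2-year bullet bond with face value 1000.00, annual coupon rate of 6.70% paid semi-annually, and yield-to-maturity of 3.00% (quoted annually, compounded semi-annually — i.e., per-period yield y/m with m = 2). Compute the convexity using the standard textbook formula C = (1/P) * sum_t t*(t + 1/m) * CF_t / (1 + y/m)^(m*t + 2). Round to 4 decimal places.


Answer: Convexity = 4.5576

Derivation:
Coupon per period c = face * coupon_rate / m = 33.500000
Periods per year m = 2; per-period yield y/m = 0.015000
Number of cashflows N = 4
Cashflows (t years, CF_t, discount factor 1/(1+y/m)^(m*t), PV):
  t = 0.5000: CF_t = 33.500000, DF = 0.985222, PV = 33.004926
  t = 1.0000: CF_t = 33.500000, DF = 0.970662, PV = 32.517169
  t = 1.5000: CF_t = 33.500000, DF = 0.956317, PV = 32.036619
  t = 2.0000: CF_t = 1033.500000, DF = 0.942184, PV = 973.747402
Price P = sum_t PV_t = 1071.306116
Convexity numerator sum_t t*(t + 1/m) * CF_t / (1+y/m)^(m*t + 2):
  t = 0.5000: term = 16.018310
  t = 1.0000: term = 47.344758
  t = 1.5000: term = 93.290163
  t = 2.0000: term = 4725.896780
Convexity = (1/P) * sum = 4882.550010 / 1071.306116 = 4.557568


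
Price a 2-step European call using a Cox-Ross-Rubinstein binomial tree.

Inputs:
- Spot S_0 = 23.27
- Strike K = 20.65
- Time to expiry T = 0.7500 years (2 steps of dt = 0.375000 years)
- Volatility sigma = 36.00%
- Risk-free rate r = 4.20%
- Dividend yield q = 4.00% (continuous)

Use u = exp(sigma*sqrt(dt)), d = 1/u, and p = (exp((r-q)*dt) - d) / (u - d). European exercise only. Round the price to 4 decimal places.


Answer: Price = V(0,0) = 4.2560

Derivation:
dt = T/N = 0.375000
u = exp(sigma*sqrt(dt)) = 1.246643; d = 1/u = 0.802154
p = (exp((r-q)*dt) - d) / (u - d) = 0.446797
Discount per step: exp(-r*dt) = 0.984373
Stock lattice S(k, i) with i counting down-moves:
  k=0: S(0,0) = 23.2700
  k=1: S(1,0) = 29.0094; S(1,1) = 18.6661
  k=2: S(2,0) = 36.1643; S(2,1) = 23.2700; S(2,2) = 14.9731
Terminal payoffs V(N, i) = max(S_T - K, 0):
  V(2,0) = 15.514325; V(2,1) = 2.620000; V(2,2) = 0.000000
Backward induction: V(k, i) = exp(-r*dt) * [p * V(k+1, i) + (1-p) * V(k+1, i+1)].
  V(1,0) = exp(-r*dt) * [p*15.514325 + (1-p)*2.620000] = 8.250171
  V(1,1) = exp(-r*dt) * [p*2.620000 + (1-p)*0.000000] = 1.152314
  V(0,0) = exp(-r*dt) * [p*8.250171 + (1-p)*1.152314] = 4.256049


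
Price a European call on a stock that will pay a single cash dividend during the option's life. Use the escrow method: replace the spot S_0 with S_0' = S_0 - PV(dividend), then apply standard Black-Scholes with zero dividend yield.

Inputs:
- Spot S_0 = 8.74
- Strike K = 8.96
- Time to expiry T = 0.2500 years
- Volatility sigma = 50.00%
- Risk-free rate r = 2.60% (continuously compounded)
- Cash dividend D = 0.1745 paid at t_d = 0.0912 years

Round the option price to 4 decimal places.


Answer: Price = 0.7110

Derivation:
PV(D) = D * exp(-r * t_d) = 0.1745 * 0.99763161 = 0.17408672
S_0' = S_0 - PV(D) = 8.7400 - 0.17408672 = 8.56591328
d1 = (ln(S_0'/K) + (r + sigma^2/2)*T) / (sigma*sqrt(T)) = -0.02891788
d2 = d1 - sigma*sqrt(T) = -0.27891788
exp(-rT) = 0.99352108
N(d1) = 0.48846504; N(d2) = 0.39015392
C = S_0' * N(d1) - K * exp(-rT) * N(d2) = 8.56591328 * 0.48846504 - 8.9600 * 0.99352108 * 0.39015392 = 0.7110


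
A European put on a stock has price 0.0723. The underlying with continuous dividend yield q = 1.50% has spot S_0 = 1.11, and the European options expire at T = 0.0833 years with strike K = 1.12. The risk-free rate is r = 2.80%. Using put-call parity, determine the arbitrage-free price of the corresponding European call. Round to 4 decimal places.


Answer: Call price = 0.0635

Derivation:
Put-call parity: C - P = S_0 * exp(-qT) - K * exp(-rT).
S_0 * exp(-qT) = 1.1100 * 0.99875128 = 1.10861392
K * exp(-rT) = 1.1200 * 0.99767032 = 1.11739076
C = P + S*exp(-qT) - K*exp(-rT)
C = 0.0723 + 1.10861392 - 1.11739076 = 0.0635


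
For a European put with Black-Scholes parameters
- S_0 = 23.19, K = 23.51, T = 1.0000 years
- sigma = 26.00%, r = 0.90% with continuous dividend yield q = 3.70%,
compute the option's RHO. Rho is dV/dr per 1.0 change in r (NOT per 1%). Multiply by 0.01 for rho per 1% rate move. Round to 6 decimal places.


d1 = -0.0304027357; d2 = -0.2904027357
phi(d1) = 0.3987579466; exp(-qT) = 0.9636761353; exp(-rT) = 0.9910403788
N(-d2) = 0.6142459245
Rho = -K*T*exp(-rT)*N(-d2) = -23.5100 * 1.0000 * 0.9910403788 * 0.6142459245 = -14.311536

Answer: Rho = -14.311536


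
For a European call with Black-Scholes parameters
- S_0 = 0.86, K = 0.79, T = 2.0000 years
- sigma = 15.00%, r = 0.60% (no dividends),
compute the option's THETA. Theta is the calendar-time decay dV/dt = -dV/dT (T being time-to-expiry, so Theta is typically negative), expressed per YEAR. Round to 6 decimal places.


Answer: Theta = -0.018513

Derivation:
d1 = 0.5628543758; d2 = 0.3507223415
phi(d1) = 0.3404996922; exp(-qT) = 1.0000000000; exp(-rT) = 0.9880717129
Theta = -S*exp(-qT)*phi(d1)*sigma/(2*sqrt(T)) - r*K*exp(-rT)*N(d2) + q*S*exp(-qT)*N(d1)
N(d1) = 0.7132329751; N(d2) = 0.6371016685; sqrt(T) = 1.4142135624
Term 1 = -0.8600 * 1.0000000000 * 0.3404996922 * 0.1500 / (2 * 1.4142135624) = -0.0155296419
Term 2 = -0.0060 * 0.7900 * 0.9880717129 * 0.6371016685 = -0.0029838401
Term 3 = 0 (no dividend yield, q = 0)
Theta = -0.0155296419 + (-0.0029838401) + (0.0000000000) = -0.018513


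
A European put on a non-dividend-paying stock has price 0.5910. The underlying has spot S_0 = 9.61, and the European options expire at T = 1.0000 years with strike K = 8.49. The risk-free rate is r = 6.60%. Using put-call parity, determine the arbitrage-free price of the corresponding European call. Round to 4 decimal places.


Put-call parity: C - P = S_0 * exp(-qT) - K * exp(-rT).
S_0 * exp(-qT) = 9.6100 * 1.00000000 = 9.61000000
K * exp(-rT) = 8.4900 * 0.93613086 = 7.94775104
C = P + S*exp(-qT) - K*exp(-rT)
C = 0.5910 + 9.61000000 - 7.94775104 = 2.2532

Answer: Call price = 2.2532


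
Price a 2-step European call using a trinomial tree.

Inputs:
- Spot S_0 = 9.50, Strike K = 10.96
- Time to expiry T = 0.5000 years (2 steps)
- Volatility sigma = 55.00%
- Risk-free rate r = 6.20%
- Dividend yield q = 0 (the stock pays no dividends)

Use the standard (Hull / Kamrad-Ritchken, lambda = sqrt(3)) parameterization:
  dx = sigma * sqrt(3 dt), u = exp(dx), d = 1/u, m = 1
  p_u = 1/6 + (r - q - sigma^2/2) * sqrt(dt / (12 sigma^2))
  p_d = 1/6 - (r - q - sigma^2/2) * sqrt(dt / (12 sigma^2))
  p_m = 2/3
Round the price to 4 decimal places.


Answer: Price = V(0,0) = 1.0748

Derivation:
dt = T/N = 0.250000; dx = sigma*sqrt(3*dt) = 0.476314
u = exp(dx) = 1.610128; d = 1/u = 0.621068
p_u = 0.143245, p_m = 0.666667, p_d = 0.190089
Discount per step: exp(-r*dt) = 0.984620
Stock lattice S(k, j) with j the centered position index:
  k=0: S(0,+0) = 9.5000
  k=1: S(1,-1) = 5.9002; S(1,+0) = 9.5000; S(1,+1) = 15.2962
  k=2: S(2,-2) = 3.6644; S(2,-1) = 5.9002; S(2,+0) = 9.5000; S(2,+1) = 15.2962; S(2,+2) = 24.6289
Terminal payoffs V(N, j) = max(S_T - K, 0):
  V(2,-2) = 0.000000; V(2,-1) = 0.000000; V(2,+0) = 0.000000; V(2,+1) = 4.336220; V(2,+2) = 13.668880
Backward induction: V(k, j) = exp(-r*dt) * [p_u * V(k+1, j+1) + p_m * V(k+1, j) + p_d * V(k+1, j-1)]
  V(1,-1) = exp(-r*dt) * [p_u*0.000000 + p_m*0.000000 + p_d*0.000000] = 0.000000
  V(1,+0) = exp(-r*dt) * [p_u*4.336220 + p_m*0.000000 + p_d*0.000000] = 0.611587
  V(1,+1) = exp(-r*dt) * [p_u*13.668880 + p_m*4.336220 + p_d*0.000000] = 4.774230
  V(0,+0) = exp(-r*dt) * [p_u*4.774230 + p_m*0.611587 + p_d*0.000000] = 1.074818


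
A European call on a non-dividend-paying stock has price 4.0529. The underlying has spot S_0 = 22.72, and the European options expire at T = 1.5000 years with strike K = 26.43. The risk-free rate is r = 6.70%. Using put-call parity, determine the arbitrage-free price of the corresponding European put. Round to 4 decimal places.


Put-call parity: C - P = S_0 * exp(-qT) - K * exp(-rT).
S_0 * exp(-qT) = 22.7200 * 1.00000000 = 22.72000000
K * exp(-rT) = 26.4300 * 0.90438511 = 23.90289852
P = C - S*exp(-qT) + K*exp(-rT)
P = 4.0529 - 22.72000000 + 23.90289852 = 5.2358

Answer: Put price = 5.2358


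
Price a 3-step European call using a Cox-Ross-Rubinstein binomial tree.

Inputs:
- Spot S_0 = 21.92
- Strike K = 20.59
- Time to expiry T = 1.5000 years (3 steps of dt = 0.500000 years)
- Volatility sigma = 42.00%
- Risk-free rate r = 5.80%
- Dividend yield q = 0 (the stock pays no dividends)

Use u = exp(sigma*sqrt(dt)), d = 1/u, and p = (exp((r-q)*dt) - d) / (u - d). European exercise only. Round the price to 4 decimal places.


dt = T/N = 0.500000
u = exp(sigma*sqrt(dt)) = 1.345795; d = 1/u = 0.743055
p = (exp((r-q)*dt) - d) / (u - d) = 0.475113
Discount per step: exp(-r*dt) = 0.971416
Stock lattice S(k, i) with i counting down-moves:
  k=0: S(0,0) = 21.9200
  k=1: S(1,0) = 29.4998; S(1,1) = 16.2878
  k=2: S(2,0) = 39.7007; S(2,1) = 21.9200; S(2,2) = 12.1027
  k=3: S(3,0) = 53.4290; S(3,1) = 29.4998; S(3,2) = 16.2878; S(3,3) = 8.9930
Terminal payoffs V(N, i) = max(S_T - K, 0):
  V(3,0) = 32.839018; V(3,1) = 8.909824; V(3,2) = 0.000000; V(3,3) = 0.000000
Backward induction: V(k, i) = exp(-r*dt) * [p * V(k+1, i) + (1-p) * V(k+1, i+1)].
  V(2,0) = exp(-r*dt) * [p*32.839018 + (1-p)*8.909824] = 19.699248
  V(2,1) = exp(-r*dt) * [p*8.909824 + (1-p)*0.000000] = 4.112173
  V(2,2) = exp(-r*dt) * [p*0.000000 + (1-p)*0.000000] = 0.000000
  V(1,0) = exp(-r*dt) * [p*19.699248 + (1-p)*4.112173] = 11.188573
  V(1,1) = exp(-r*dt) * [p*4.112173 + (1-p)*0.000000] = 1.897901
  V(0,0) = exp(-r*dt) * [p*11.188573 + (1-p)*1.897901] = 6.131598

Answer: Price = V(0,0) = 6.1316


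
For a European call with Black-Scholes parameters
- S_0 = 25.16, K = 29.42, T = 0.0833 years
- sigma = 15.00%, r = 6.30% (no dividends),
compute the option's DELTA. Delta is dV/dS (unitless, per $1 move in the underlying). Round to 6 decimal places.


d1 = -3.4702056903; d2 = -3.5134982994
phi(d1) = 0.0009681705; exp(-qT) = 1.0000000000; exp(-rT) = 0.9947658462
N(d1) = 0.0002600300
Delta = exp(-qT) * N(d1) = 1.0000000000 * 0.0002600300 = 0.000260

Answer: Delta = 0.000260


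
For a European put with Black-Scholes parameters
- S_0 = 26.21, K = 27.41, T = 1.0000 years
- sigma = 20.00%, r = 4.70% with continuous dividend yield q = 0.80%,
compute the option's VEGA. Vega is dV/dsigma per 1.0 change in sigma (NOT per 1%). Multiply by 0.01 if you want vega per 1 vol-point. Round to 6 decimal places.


d1 = 0.0711655351; d2 = -0.1288344649
phi(d1) = 0.3979333302; exp(-qT) = 0.9920319148; exp(-rT) = 0.9540873976
Vega = S * exp(-qT) * phi(d1) * sqrt(T) = 26.2100 * 0.9920319148 * 0.3979333302 * 1.0000000000 = 10.346727

Answer: Vega = 10.346727


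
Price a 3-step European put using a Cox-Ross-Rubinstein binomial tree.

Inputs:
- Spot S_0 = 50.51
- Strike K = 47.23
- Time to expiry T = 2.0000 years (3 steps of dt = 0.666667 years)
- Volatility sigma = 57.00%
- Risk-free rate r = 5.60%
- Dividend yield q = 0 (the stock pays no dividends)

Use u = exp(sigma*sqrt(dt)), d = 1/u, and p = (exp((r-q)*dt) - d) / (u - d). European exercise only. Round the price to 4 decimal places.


Answer: Price = V(0,0) = 11.7450

Derivation:
dt = T/N = 0.666667
u = exp(sigma*sqrt(dt)) = 1.592656; d = 1/u = 0.627882
p = (exp((r-q)*dt) - d) / (u - d) = 0.425133
Discount per step: exp(-r*dt) = 0.963355
Stock lattice S(k, i) with i counting down-moves:
  k=0: S(0,0) = 50.5100
  k=1: S(1,0) = 80.4451; S(1,1) = 31.7143
  k=2: S(2,0) = 128.1213; S(2,1) = 50.5100; S(2,2) = 19.9128
  k=3: S(3,0) = 204.0531; S(3,1) = 80.4451; S(3,2) = 31.7143; S(3,3) = 12.5029
Terminal payoffs V(N, i) = max(K - S_T, 0):
  V(3,0) = 0.000000; V(3,1) = 0.000000; V(3,2) = 15.515681; V(3,3) = 34.727080
Backward induction: V(k, i) = exp(-r*dt) * [p * V(k+1, i) + (1-p) * V(k+1, i+1)].
  V(2,0) = exp(-r*dt) * [p*0.000000 + (1-p)*0.000000] = 0.000000
  V(2,1) = exp(-r*dt) * [p*0.000000 + (1-p)*15.515681] = 8.592603
  V(2,2) = exp(-r*dt) * [p*15.515681 + (1-p)*34.727080] = 25.586405
  V(1,0) = exp(-r*dt) * [p*0.000000 + (1-p)*8.592603] = 4.758595
  V(1,1) = exp(-r*dt) * [p*8.592603 + (1-p)*25.586405] = 17.688916
  V(0,0) = exp(-r*dt) * [p*4.758595 + (1-p)*17.688916] = 11.745044


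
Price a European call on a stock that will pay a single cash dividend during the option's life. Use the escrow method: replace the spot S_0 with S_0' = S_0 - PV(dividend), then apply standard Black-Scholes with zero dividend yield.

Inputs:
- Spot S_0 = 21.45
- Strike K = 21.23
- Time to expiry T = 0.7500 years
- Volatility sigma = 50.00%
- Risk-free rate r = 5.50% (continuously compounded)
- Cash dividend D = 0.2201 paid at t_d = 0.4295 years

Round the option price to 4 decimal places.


PV(D) = D * exp(-r * t_d) = 0.2201 * 0.97665433 = 0.21496162
S_0' = S_0 - PV(D) = 21.4500 - 0.21496162 = 21.23503838
d1 = (ln(S_0'/K) + (r + sigma^2/2)*T) / (sigma*sqrt(T)) = 0.31231716
d2 = d1 - sigma*sqrt(T) = -0.12069555
exp(-rT) = 0.95958920
N(d1) = 0.62260025; N(d2) = 0.45196609
C = S_0' * N(d1) - K * exp(-rT) * N(d2) = 21.23503838 * 0.62260025 - 21.2300 * 0.95958920 * 0.45196609 = 4.0135

Answer: Price = 4.0135


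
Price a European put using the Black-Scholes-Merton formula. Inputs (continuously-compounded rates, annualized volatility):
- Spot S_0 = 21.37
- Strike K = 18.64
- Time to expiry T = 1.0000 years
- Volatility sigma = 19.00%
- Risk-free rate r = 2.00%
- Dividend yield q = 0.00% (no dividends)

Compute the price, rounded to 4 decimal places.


d1 = (ln(S/K) + (r - q + 0.5*sigma^2) * T) / (sigma * sqrt(T)) = 0.91962242
d2 = d1 - sigma * sqrt(T) = 0.72962242
exp(-rT) = 0.98019867; exp(-qT) = 1.00000000
P = K * exp(-rT) * N(-d2) - S_0 * exp(-qT) * N(-d1)
N(-d1) = 0.17888505; N(-d2) = 0.23281051
P = 18.6400 * 0.98019867 * 0.23281051 - 21.3700 * 1.00000000 * 0.17888505 = 0.4309

Answer: Price = 0.4309


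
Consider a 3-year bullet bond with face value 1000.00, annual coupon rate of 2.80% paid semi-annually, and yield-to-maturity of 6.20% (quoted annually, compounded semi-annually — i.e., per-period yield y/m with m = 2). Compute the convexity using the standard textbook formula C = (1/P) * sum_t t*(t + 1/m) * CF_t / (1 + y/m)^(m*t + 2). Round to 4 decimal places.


Answer: Convexity = 9.4074

Derivation:
Coupon per period c = face * coupon_rate / m = 14.000000
Periods per year m = 2; per-period yield y/m = 0.031000
Number of cashflows N = 6
Cashflows (t years, CF_t, discount factor 1/(1+y/m)^(m*t), PV):
  t = 0.5000: CF_t = 14.000000, DF = 0.969932, PV = 13.579049
  t = 1.0000: CF_t = 14.000000, DF = 0.940768, PV = 13.170756
  t = 1.5000: CF_t = 14.000000, DF = 0.912481, PV = 12.774739
  t = 2.0000: CF_t = 14.000000, DF = 0.885045, PV = 12.390630
  t = 2.5000: CF_t = 14.000000, DF = 0.858434, PV = 12.018069
  t = 3.0000: CF_t = 1014.000000, DF = 0.832622, PV = 844.278954
Price P = sum_t PV_t = 908.212197
Convexity numerator sum_t t*(t + 1/m) * CF_t / (1+y/m)^(m*t + 2):
  t = 0.5000: term = 6.387370
  t = 1.0000: term = 18.585944
  t = 1.5000: term = 36.054208
  t = 2.0000: term = 58.283557
  t = 2.5000: term = 84.796640
  t = 3.0000: term = 8339.844091
Convexity = (1/P) * sum = 8543.951810 / 908.212197 = 9.407440


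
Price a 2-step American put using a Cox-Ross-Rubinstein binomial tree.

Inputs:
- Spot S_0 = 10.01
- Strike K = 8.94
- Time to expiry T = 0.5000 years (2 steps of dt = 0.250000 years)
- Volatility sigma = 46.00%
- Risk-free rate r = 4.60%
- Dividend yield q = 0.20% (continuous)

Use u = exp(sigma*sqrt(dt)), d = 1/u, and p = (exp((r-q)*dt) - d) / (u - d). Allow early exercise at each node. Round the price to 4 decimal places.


Answer: Price = V(0,0) = 0.7288

Derivation:
dt = T/N = 0.250000
u = exp(sigma*sqrt(dt)) = 1.258600; d = 1/u = 0.794534
p = (exp((r-q)*dt) - d) / (u - d) = 0.466586
Discount per step: exp(-r*dt) = 0.988566
Stock lattice S(k, i) with i counting down-moves:
  k=0: S(0,0) = 10.0100
  k=1: S(1,0) = 12.5986; S(1,1) = 7.9533
  k=2: S(2,0) = 15.8566; S(2,1) = 10.0100; S(2,2) = 6.3191
Terminal payoffs V(N, i) = max(K - S_T, 0):
  V(2,0) = 0.000000; V(2,1) = 0.000000; V(2,2) = 2.620851
Backward induction: V(k, i) = exp(-r*dt) * [p * V(k+1, i) + (1-p) * V(k+1, i+1)]; then take max(V_cont, immediate exercise) for American.
  V(1,0) = exp(-r*dt) * [p*0.000000 + (1-p)*0.000000] = 0.000000; exercise = 0.000000; V(1,0) = max -> 0.000000
  V(1,1) = exp(-r*dt) * [p*0.000000 + (1-p)*2.620851] = 1.382012; exercise = 0.986719; V(1,1) = max -> 1.382012
  V(0,0) = exp(-r*dt) * [p*0.000000 + (1-p)*1.382012] = 0.728755; exercise = 0.000000; V(0,0) = max -> 0.728755


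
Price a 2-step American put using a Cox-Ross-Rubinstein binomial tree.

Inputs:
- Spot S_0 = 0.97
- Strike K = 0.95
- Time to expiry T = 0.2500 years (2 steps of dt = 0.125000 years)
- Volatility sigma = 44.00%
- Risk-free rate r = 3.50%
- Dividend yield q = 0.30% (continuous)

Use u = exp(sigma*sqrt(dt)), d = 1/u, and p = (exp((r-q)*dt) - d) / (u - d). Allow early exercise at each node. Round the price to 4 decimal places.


Answer: Price = V(0,0) = 0.0656

Derivation:
dt = T/N = 0.125000
u = exp(sigma*sqrt(dt)) = 1.168316; d = 1/u = 0.855933
p = (exp((r-q)*dt) - d) / (u - d) = 0.474018
Discount per step: exp(-r*dt) = 0.995635
Stock lattice S(k, i) with i counting down-moves:
  k=0: S(0,0) = 0.9700
  k=1: S(1,0) = 1.1333; S(1,1) = 0.8303
  k=2: S(2,0) = 1.3240; S(2,1) = 0.9700; S(2,2) = 0.7106
Terminal payoffs V(N, i) = max(K - S_T, 0):
  V(2,0) = 0.000000; V(2,1) = 0.000000; V(2,2) = 0.239358
Backward induction: V(k, i) = exp(-r*dt) * [p * V(k+1, i) + (1-p) * V(k+1, i+1)]; then take max(V_cont, immediate exercise) for American.
  V(1,0) = exp(-r*dt) * [p*0.000000 + (1-p)*0.000000] = 0.000000; exercise = 0.000000; V(1,0) = max -> 0.000000
  V(1,1) = exp(-r*dt) * [p*0.000000 + (1-p)*0.239358] = 0.125348; exercise = 0.119745; V(1,1) = max -> 0.125348
  V(0,0) = exp(-r*dt) * [p*0.000000 + (1-p)*0.125348] = 0.065643; exercise = 0.000000; V(0,0) = max -> 0.065643


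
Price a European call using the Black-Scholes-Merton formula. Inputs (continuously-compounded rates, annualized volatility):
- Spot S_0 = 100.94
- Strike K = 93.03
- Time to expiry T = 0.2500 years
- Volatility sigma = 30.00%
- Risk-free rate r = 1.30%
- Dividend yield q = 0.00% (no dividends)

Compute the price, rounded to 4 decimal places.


Answer: Price = 10.7952

Derivation:
d1 = (ln(S/K) + (r - q + 0.5*sigma^2) * T) / (sigma * sqrt(T)) = 0.64069506
d2 = d1 - sigma * sqrt(T) = 0.49069506
exp(-rT) = 0.99675528; exp(-qT) = 1.00000000
C = S_0 * exp(-qT) * N(d1) - K * exp(-rT) * N(d2)
N(d1) = 0.73913959; N(d2) = 0.68817893
C = 100.9400 * 1.00000000 * 0.73913959 - 93.0300 * 0.99675528 * 0.68817893 = 10.7952


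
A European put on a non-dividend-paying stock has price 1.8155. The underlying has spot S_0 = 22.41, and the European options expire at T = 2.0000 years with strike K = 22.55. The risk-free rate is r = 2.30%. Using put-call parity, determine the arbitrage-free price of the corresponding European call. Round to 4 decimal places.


Answer: Call price = 2.6893

Derivation:
Put-call parity: C - P = S_0 * exp(-qT) - K * exp(-rT).
S_0 * exp(-qT) = 22.4100 * 1.00000000 = 22.41000000
K * exp(-rT) = 22.5500 * 0.95504196 = 21.53619625
C = P + S*exp(-qT) - K*exp(-rT)
C = 1.8155 + 22.41000000 - 21.53619625 = 2.6893


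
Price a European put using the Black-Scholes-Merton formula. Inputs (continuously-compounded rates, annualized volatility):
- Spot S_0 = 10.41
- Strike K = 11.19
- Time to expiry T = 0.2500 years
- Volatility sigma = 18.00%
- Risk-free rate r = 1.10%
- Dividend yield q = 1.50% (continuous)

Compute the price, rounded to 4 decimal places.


Answer: Price = 0.9017

Derivation:
d1 = (ln(S/K) + (r - q + 0.5*sigma^2) * T) / (sigma * sqrt(T)) = -0.76892933
d2 = d1 - sigma * sqrt(T) = -0.85892933
exp(-rT) = 0.99725378; exp(-qT) = 0.99625702
P = K * exp(-rT) * N(-d2) - S_0 * exp(-qT) * N(-d1)
N(-d1) = 0.77903237; N(-d2) = 0.80481025
P = 11.1900 * 0.99725378 * 0.80481025 - 10.4100 * 0.99625702 * 0.77903237 = 0.9017


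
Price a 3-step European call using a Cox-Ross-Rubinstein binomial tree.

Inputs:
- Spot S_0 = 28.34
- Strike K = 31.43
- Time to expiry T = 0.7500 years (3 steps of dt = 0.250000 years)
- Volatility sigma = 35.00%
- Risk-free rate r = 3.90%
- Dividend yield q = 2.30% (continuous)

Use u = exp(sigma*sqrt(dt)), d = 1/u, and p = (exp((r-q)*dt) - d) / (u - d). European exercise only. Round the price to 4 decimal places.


Answer: Price = V(0,0) = 2.4282

Derivation:
dt = T/N = 0.250000
u = exp(sigma*sqrt(dt)) = 1.191246; d = 1/u = 0.839457
p = (exp((r-q)*dt) - d) / (u - d) = 0.467755
Discount per step: exp(-r*dt) = 0.990297
Stock lattice S(k, i) with i counting down-moves:
  k=0: S(0,0) = 28.3400
  k=1: S(1,0) = 33.7599; S(1,1) = 23.7902
  k=2: S(2,0) = 40.2164; S(2,1) = 28.3400; S(2,2) = 19.9709
  k=3: S(3,0) = 47.9076; S(3,1) = 33.7599; S(3,2) = 23.7902; S(3,3) = 16.7647
Terminal payoffs V(N, i) = max(S_T - K, 0):
  V(3,0) = 16.477604; V(3,1) = 2.329918; V(3,2) = 0.000000; V(3,3) = 0.000000
Backward induction: V(k, i) = exp(-r*dt) * [p * V(k+1, i) + (1-p) * V(k+1, i+1)].
  V(2,0) = exp(-r*dt) * [p*16.477604 + (1-p)*2.329918] = 8.860747
  V(2,1) = exp(-r*dt) * [p*2.329918 + (1-p)*0.000000] = 1.079255
  V(2,2) = exp(-r*dt) * [p*0.000000 + (1-p)*0.000000] = 0.000000
  V(1,0) = exp(-r*dt) * [p*8.860747 + (1-p)*1.079255] = 4.673296
  V(1,1) = exp(-r*dt) * [p*1.079255 + (1-p)*0.000000] = 0.499928
  V(0,0) = exp(-r*dt) * [p*4.673296 + (1-p)*0.499928] = 2.428249


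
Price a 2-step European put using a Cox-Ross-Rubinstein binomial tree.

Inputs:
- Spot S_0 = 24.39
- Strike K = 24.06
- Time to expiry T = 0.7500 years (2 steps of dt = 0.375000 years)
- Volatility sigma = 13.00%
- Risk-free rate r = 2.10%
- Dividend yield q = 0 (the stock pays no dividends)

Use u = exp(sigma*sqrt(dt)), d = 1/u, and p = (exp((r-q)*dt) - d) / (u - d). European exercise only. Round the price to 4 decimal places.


Answer: Price = V(0,0) = 0.7097

Derivation:
dt = T/N = 0.375000
u = exp(sigma*sqrt(dt)) = 1.082863; d = 1/u = 0.923478
p = (exp((r-q)*dt) - d) / (u - d) = 0.529712
Discount per step: exp(-r*dt) = 0.992156
Stock lattice S(k, i) with i counting down-moves:
  k=0: S(0,0) = 24.3900
  k=1: S(1,0) = 26.4110; S(1,1) = 22.5236
  k=2: S(2,0) = 28.5995; S(2,1) = 24.3900; S(2,2) = 20.8001
Terminal payoffs V(N, i) = max(K - S_T, 0):
  V(2,0) = 0.000000; V(2,1) = 0.000000; V(2,2) = 3.259929
Backward induction: V(k, i) = exp(-r*dt) * [p * V(k+1, i) + (1-p) * V(k+1, i+1)].
  V(1,0) = exp(-r*dt) * [p*0.000000 + (1-p)*0.000000] = 0.000000
  V(1,1) = exp(-r*dt) * [p*0.000000 + (1-p)*3.259929] = 1.521080
  V(0,0) = exp(-r*dt) * [p*0.000000 + (1-p)*1.521080] = 0.709734


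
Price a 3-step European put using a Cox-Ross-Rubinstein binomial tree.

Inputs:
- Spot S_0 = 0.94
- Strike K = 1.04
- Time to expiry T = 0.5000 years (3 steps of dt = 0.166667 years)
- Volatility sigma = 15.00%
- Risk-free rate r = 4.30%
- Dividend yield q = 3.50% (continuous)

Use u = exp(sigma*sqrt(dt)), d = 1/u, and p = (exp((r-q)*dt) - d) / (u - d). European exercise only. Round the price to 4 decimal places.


dt = T/N = 0.166667
u = exp(sigma*sqrt(dt)) = 1.063151; d = 1/u = 0.940600
p = (exp((r-q)*dt) - d) / (u - d) = 0.495583
Discount per step: exp(-r*dt) = 0.992859
Stock lattice S(k, i) with i counting down-moves:
  k=0: S(0,0) = 0.9400
  k=1: S(1,0) = 0.9994; S(1,1) = 0.8842
  k=2: S(2,0) = 1.0625; S(2,1) = 0.9400; S(2,2) = 0.8316
  k=3: S(3,0) = 1.1296; S(3,1) = 0.9994; S(3,2) = 0.8842; S(3,3) = 0.7822
Terminal payoffs V(N, i) = max(K - S_T, 0):
  V(3,0) = 0.000000; V(3,1) = 0.040638; V(3,2) = 0.155836; V(3,3) = 0.257755
Backward induction: V(k, i) = exp(-r*dt) * [p * V(k+1, i) + (1-p) * V(k+1, i+1)].
  V(2,0) = exp(-r*dt) * [p*0.000000 + (1-p)*0.040638] = 0.020352
  V(2,1) = exp(-r*dt) * [p*0.040638 + (1-p)*0.155836] = 0.098041
  V(2,2) = exp(-r*dt) * [p*0.155836 + (1-p)*0.257755] = 0.205766
  V(1,0) = exp(-r*dt) * [p*0.020352 + (1-p)*0.098041] = 0.059114
  V(1,1) = exp(-r*dt) * [p*0.098041 + (1-p)*0.205766] = 0.151291
  V(0,0) = exp(-r*dt) * [p*0.059114 + (1-p)*0.151291] = 0.104856

Answer: Price = V(0,0) = 0.1049


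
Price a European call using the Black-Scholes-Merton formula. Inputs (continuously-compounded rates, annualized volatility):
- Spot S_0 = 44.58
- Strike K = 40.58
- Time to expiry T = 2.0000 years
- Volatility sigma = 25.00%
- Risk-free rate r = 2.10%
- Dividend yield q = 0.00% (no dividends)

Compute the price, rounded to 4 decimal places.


d1 = (ln(S/K) + (r - q + 0.5*sigma^2) * T) / (sigma * sqrt(T)) = 0.56147105
d2 = d1 - sigma * sqrt(T) = 0.20791766
exp(-rT) = 0.95886978; exp(-qT) = 1.00000000
C = S_0 * exp(-qT) * N(d1) - K * exp(-rT) * N(d2)
N(d1) = 0.71276177; N(d2) = 0.58235337
C = 44.5800 * 1.00000000 * 0.71276177 - 40.5800 * 0.95886978 * 0.58235337 = 9.1150

Answer: Price = 9.1150


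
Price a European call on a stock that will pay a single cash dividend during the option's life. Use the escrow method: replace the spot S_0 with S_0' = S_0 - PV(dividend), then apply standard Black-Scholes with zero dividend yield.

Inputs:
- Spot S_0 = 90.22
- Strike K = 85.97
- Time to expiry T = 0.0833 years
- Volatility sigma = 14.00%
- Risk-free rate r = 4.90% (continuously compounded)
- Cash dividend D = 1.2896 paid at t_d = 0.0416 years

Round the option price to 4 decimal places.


Answer: Price = 3.6423

Derivation:
PV(D) = D * exp(-r * t_d) = 1.2896 * 0.99796368 = 1.28697396
S_0' = S_0 - PV(D) = 90.2200 - 1.28697396 = 88.93302604
d1 = (ln(S_0'/K) + (r + sigma^2/2)*T) / (sigma*sqrt(T)) = 0.95982761
d2 = d1 - sigma*sqrt(T) = 0.91942117
exp(-rT) = 0.99592662
N(d1) = 0.83142901; N(d2) = 0.82106234
C = S_0' * N(d1) - K * exp(-rT) * N(d2) = 88.93302604 * 0.83142901 - 85.9700 * 0.99592662 * 0.82106234 = 3.6423


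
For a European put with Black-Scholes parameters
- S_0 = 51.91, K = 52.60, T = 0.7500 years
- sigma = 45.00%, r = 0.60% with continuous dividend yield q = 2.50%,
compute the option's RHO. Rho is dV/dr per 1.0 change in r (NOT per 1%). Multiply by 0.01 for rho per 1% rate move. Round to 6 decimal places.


Answer: Rho = -23.744871

Derivation:
d1 = 0.1244070000; d2 = -0.2653044317
phi(d1) = 0.3958669599; exp(-qT) = 0.9814246877; exp(-rT) = 0.9955101098
N(-d2) = 0.6046125246
Rho = -K*T*exp(-rT)*N(-d2) = -52.6000 * 0.7500 * 0.9955101098 * 0.6046125246 = -23.744871


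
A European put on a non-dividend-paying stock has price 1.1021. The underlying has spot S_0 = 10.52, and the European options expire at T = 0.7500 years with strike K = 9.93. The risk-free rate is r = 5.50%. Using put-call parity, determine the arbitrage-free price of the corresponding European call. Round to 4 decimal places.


Put-call parity: C - P = S_0 * exp(-qT) - K * exp(-rT).
S_0 * exp(-qT) = 10.5200 * 1.00000000 = 10.52000000
K * exp(-rT) = 9.9300 * 0.95958920 = 9.52872078
C = P + S*exp(-qT) - K*exp(-rT)
C = 1.1021 + 10.52000000 - 9.52872078 = 2.0934

Answer: Call price = 2.0934


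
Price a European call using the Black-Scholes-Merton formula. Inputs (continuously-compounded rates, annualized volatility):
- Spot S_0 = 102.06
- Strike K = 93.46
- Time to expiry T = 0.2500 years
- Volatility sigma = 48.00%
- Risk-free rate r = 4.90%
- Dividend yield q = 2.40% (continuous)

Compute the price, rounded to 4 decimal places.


d1 = (ln(S/K) + (r - q + 0.5*sigma^2) * T) / (sigma * sqrt(T)) = 0.51282224
d2 = d1 - sigma * sqrt(T) = 0.27282224
exp(-rT) = 0.98782473; exp(-qT) = 0.99401796
C = S_0 * exp(-qT) * N(d1) - K * exp(-rT) * N(d2)
N(d1) = 0.69596217; N(d2) = 0.60750507
C = 102.0600 * 0.99401796 * 0.69596217 - 93.4600 * 0.98782473 * 0.60750507 = 14.5189

Answer: Price = 14.5189


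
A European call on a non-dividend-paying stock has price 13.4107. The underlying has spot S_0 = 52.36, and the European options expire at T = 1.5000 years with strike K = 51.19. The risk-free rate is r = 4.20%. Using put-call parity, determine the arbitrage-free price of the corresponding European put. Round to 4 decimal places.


Answer: Put price = 9.1152

Derivation:
Put-call parity: C - P = S_0 * exp(-qT) - K * exp(-rT).
S_0 * exp(-qT) = 52.3600 * 1.00000000 = 52.36000000
K * exp(-rT) = 51.1900 * 0.93894347 = 48.06451642
P = C - S*exp(-qT) + K*exp(-rT)
P = 13.4107 - 52.36000000 + 48.06451642 = 9.1152


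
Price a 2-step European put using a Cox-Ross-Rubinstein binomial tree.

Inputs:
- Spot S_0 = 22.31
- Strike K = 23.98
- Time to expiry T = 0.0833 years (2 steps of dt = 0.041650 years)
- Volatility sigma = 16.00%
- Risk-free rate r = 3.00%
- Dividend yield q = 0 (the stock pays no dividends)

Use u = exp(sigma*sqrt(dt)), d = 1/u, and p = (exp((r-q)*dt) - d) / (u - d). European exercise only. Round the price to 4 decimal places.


Answer: Price = V(0,0) = 1.6101

Derivation:
dt = T/N = 0.041650
u = exp(sigma*sqrt(dt)) = 1.033192; d = 1/u = 0.967874
p = (exp((r-q)*dt) - d) / (u - d) = 0.510979
Discount per step: exp(-r*dt) = 0.998751
Stock lattice S(k, i) with i counting down-moves:
  k=0: S(0,0) = 22.3100
  k=1: S(1,0) = 23.0505; S(1,1) = 21.5933
  k=2: S(2,0) = 23.8156; S(2,1) = 22.3100; S(2,2) = 20.8996
Terminal payoffs V(N, i) = max(K - S_T, 0):
  V(2,0) = 0.164380; V(2,1) = 1.670000; V(2,2) = 3.080435
Backward induction: V(k, i) = exp(-r*dt) * [p * V(k+1, i) + (1-p) * V(k+1, i+1)].
  V(1,0) = exp(-r*dt) * [p*0.164380 + (1-p)*1.670000] = 0.899535
  V(1,1) = exp(-r*dt) * [p*1.670000 + (1-p)*3.080435] = 2.356786
  V(0,0) = exp(-r*dt) * [p*0.899535 + (1-p)*2.356786] = 1.610149


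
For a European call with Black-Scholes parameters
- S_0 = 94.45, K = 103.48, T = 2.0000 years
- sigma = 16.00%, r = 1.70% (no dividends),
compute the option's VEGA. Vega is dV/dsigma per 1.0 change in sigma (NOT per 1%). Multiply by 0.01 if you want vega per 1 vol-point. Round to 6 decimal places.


Answer: Vega = 52.767078

Derivation:
d1 = -0.1401298406; d2 = -0.3664040106
phi(d1) = 0.3950445564; exp(-qT) = 1.0000000000; exp(-rT) = 0.9665715046
Vega = S * exp(-qT) * phi(d1) * sqrt(T) = 94.4500 * 1.0000000000 * 0.3950445564 * 1.4142135624 = 52.767078


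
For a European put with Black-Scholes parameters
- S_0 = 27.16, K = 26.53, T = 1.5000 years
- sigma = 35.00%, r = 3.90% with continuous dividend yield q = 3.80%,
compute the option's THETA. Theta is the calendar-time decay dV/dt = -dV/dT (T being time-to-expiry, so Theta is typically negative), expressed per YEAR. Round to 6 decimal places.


Answer: Theta = -1.243380

Derivation:
d1 = 0.2725795324; d2 = -0.1560811725
phi(d1) = 0.3843935682; exp(-qT) = 0.9445940694; exp(-rT) = 0.9431782404
Theta = -S*exp(-qT)*phi(d1)*sigma/(2*sqrt(T)) + r*K*exp(-rT)*N(-d2) - q*S*exp(-qT)*N(-d1)
N(-d1) = 0.3925882235; N(-d2) = 0.5620154807; sqrt(T) = 1.2247448714
Term 1 = -27.1600 * 0.9445940694 * 0.3843935682 * 0.3500 / (2 * 1.2247448714) = -1.4091055051
Term 2 = 0.0390 * 26.5300 * 0.9431782404 * 0.5620154807 = 0.5484586725
Term 3 = -0.0380 * 27.1600 * 0.9445940694 * 0.3925882235 = -0.3827329428
Theta = -1.4091055051 + (0.5484586725) + (-0.3827329428) = -1.243380


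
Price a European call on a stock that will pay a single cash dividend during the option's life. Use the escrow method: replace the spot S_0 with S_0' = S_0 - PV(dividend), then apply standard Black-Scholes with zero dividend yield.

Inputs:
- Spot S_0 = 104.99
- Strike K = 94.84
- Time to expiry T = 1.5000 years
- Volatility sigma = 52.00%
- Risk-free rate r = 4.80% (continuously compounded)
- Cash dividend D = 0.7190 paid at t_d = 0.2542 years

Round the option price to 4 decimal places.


PV(D) = D * exp(-r * t_d) = 0.7190 * 0.98787254 = 0.71028035
S_0' = S_0 - PV(D) = 104.9900 - 0.71028035 = 104.27971965
d1 = (ln(S_0'/K) + (r + sigma^2/2)*T) / (sigma*sqrt(T)) = 0.58047512
d2 = d1 - sigma*sqrt(T) = -0.05639222
exp(-rT) = 0.93053090
N(d1) = 0.71920287; N(d2) = 0.47751468
C = S_0' * N(d1) - K * exp(-rT) * N(d2) = 104.27971965 * 0.71920287 - 94.8400 * 0.93053090 * 0.47751468 = 32.8569

Answer: Price = 32.8569


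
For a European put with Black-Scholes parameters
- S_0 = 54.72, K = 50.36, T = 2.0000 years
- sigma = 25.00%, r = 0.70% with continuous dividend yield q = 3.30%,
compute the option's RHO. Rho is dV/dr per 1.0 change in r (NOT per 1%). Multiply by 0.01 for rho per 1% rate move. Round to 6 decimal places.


d1 = 0.2645486272; d2 = -0.0890047634
phi(d1) = 0.3852235279; exp(-qT) = 0.9361308643; exp(-rT) = 0.9860975443
N(-d2) = 0.5354609377
Rho = -K*T*exp(-rT)*N(-d2) = -50.3600 * 2.0000 * 0.9860975443 * 0.5354609377 = -53.181844

Answer: Rho = -53.181844


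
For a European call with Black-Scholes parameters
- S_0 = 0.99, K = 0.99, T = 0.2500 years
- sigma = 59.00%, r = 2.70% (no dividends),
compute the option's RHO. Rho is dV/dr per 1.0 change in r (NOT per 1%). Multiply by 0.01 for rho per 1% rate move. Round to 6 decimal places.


d1 = 0.1703813559; d2 = -0.1246186441
phi(d1) = 0.3931934943; exp(-qT) = 1.0000000000; exp(-rT) = 0.9932727301
N(d2) = 0.4504127338
Rho = K*T*exp(-rT)*N(d2) = 0.9900 * 0.2500 * 0.9932727301 * 0.4504127338 = 0.110727

Answer: Rho = 0.110727


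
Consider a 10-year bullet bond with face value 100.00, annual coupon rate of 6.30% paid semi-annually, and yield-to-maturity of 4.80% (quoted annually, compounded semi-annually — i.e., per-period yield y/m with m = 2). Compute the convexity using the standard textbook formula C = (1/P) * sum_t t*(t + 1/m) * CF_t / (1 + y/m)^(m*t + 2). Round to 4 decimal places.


Coupon per period c = face * coupon_rate / m = 3.150000
Periods per year m = 2; per-period yield y/m = 0.024000
Number of cashflows N = 20
Cashflows (t years, CF_t, discount factor 1/(1+y/m)^(m*t), PV):
  t = 0.5000: CF_t = 3.150000, DF = 0.976562, PV = 3.076172
  t = 1.0000: CF_t = 3.150000, DF = 0.953674, PV = 3.004074
  t = 1.5000: CF_t = 3.150000, DF = 0.931323, PV = 2.933666
  t = 2.0000: CF_t = 3.150000, DF = 0.909495, PV = 2.864908
  t = 2.5000: CF_t = 3.150000, DF = 0.888178, PV = 2.797762
  t = 3.0000: CF_t = 3.150000, DF = 0.867362, PV = 2.732189
  t = 3.5000: CF_t = 3.150000, DF = 0.847033, PV = 2.668154
  t = 4.0000: CF_t = 3.150000, DF = 0.827181, PV = 2.605619
  t = 4.5000: CF_t = 3.150000, DF = 0.807794, PV = 2.544550
  t = 5.0000: CF_t = 3.150000, DF = 0.788861, PV = 2.484912
  t = 5.5000: CF_t = 3.150000, DF = 0.770372, PV = 2.426672
  t = 6.0000: CF_t = 3.150000, DF = 0.752316, PV = 2.369797
  t = 6.5000: CF_t = 3.150000, DF = 0.734684, PV = 2.314255
  t = 7.0000: CF_t = 3.150000, DF = 0.717465, PV = 2.260014
  t = 7.5000: CF_t = 3.150000, DF = 0.700649, PV = 2.207045
  t = 8.0000: CF_t = 3.150000, DF = 0.684228, PV = 2.155317
  t = 8.5000: CF_t = 3.150000, DF = 0.668191, PV = 2.104802
  t = 9.0000: CF_t = 3.150000, DF = 0.652530, PV = 2.055471
  t = 9.5000: CF_t = 3.150000, DF = 0.637237, PV = 2.007296
  t = 10.0000: CF_t = 103.150000, DF = 0.622302, PV = 64.190403
Price P = sum_t PV_t = 111.803077
Convexity numerator sum_t t*(t + 1/m) * CF_t / (1+y/m)^(m*t + 2):
  t = 0.5000: term = 1.466833
  t = 1.0000: term = 4.297362
  t = 1.5000: term = 8.393286
  t = 2.0000: term = 13.660947
  t = 2.5000: term = 20.011153
  t = 3.0000: term = 27.358999
  t = 3.5000: term = 35.623696
  t = 4.0000: term = 44.728413
  t = 4.5000: term = 54.600114
  t = 5.0000: term = 65.169407
  t = 5.5000: term = 76.370399
  t = 6.0000: term = 88.140552
  t = 6.5000: term = 100.420551
  t = 7.0000: term = 113.154167
  t = 7.5000: term = 126.288133
  t = 8.0000: term = 139.772022
  t = 8.5000: term = 153.558129
  t = 9.0000: term = 167.601359
  t = 9.5000: term = 181.859113
  t = 10.0000: term = 6427.757523
Convexity = (1/P) * sum = 7850.232159 / 111.803077 = 70.214813

Answer: Convexity = 70.2148


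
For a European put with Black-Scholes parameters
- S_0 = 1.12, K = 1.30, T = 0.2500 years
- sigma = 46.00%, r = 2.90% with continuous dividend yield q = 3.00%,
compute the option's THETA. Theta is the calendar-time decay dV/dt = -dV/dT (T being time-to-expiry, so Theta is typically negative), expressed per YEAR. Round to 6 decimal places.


Answer: Theta = -0.171238

Derivation:
d1 = -0.5340677355; d2 = -0.7640677355
phi(d1) = 0.3459182836; exp(-qT) = 0.9925280548; exp(-rT) = 0.9927762179
Theta = -S*exp(-qT)*phi(d1)*sigma/(2*sqrt(T)) + r*K*exp(-rT)*N(-d2) - q*S*exp(-qT)*N(-d1)
N(-d1) = 0.7033526643; N(-d2) = 0.7775865608; sqrt(T) = 0.5000000000
Term 1 = -1.1200 * 0.9925280548 * 0.3459182836 * 0.4600 / (2 * 0.5000000000) = -0.1768854713
Term 2 = 0.0290 * 1.3000 * 0.9927762179 * 0.7775865608 = 0.0291032481
Term 3 = -0.0300 * 1.1200 * 0.9925280548 * 0.7033526643 = -0.0234560677
Theta = -0.1768854713 + (0.0291032481) + (-0.0234560677) = -0.171238


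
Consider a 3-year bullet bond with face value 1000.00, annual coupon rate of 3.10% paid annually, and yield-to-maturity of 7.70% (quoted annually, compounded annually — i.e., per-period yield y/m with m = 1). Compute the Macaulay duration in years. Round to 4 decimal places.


Coupon per period c = face * coupon_rate / m = 31.000000
Periods per year m = 1; per-period yield y/m = 0.077000
Number of cashflows N = 3
Cashflows (t years, CF_t, discount factor 1/(1+y/m)^(m*t), PV):
  t = 1.0000: CF_t = 31.000000, DF = 0.928505, PV = 28.783658
  t = 2.0000: CF_t = 31.000000, DF = 0.862122, PV = 26.725774
  t = 3.0000: CF_t = 1031.000000, DF = 0.800484, PV = 825.299449
Price P = sum_t PV_t = 880.808881
Macaulay numerator sum_t t * PV_t:
  t * PV_t at t = 1.0000: 28.783658
  t * PV_t at t = 2.0000: 53.451547
  t * PV_t at t = 3.0000: 2475.898348
Macaulay duration D = (sum_t t * PV_t) / P = 2558.133554 / 880.808881 = 2.904300

Answer: Macaulay duration = 2.9043 years


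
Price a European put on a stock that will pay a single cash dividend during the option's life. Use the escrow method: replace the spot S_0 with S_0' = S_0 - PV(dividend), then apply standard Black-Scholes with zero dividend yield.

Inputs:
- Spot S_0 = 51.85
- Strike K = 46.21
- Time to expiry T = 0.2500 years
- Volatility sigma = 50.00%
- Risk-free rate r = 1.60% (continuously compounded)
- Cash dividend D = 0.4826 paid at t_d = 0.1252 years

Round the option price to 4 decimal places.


PV(D) = D * exp(-r * t_d) = 0.4826 * 0.99799881 = 0.48163422
S_0' = S_0 - PV(D) = 51.8500 - 0.48163422 = 51.36836578
d1 = (ln(S_0'/K) + (r + sigma^2/2)*T) / (sigma*sqrt(T)) = 0.56430523
d2 = d1 - sigma*sqrt(T) = 0.31430523
exp(-rT) = 0.99600799
N(-d1) = 0.28627321; N(-d2) = 0.37664462
P = K * exp(-rT) * N(-d2) - S_0' * N(-d1) = 46.2100 * 0.99600799 * 0.37664462 - 51.36836578 * 0.28627321 = 2.6299

Answer: Price = 2.6299


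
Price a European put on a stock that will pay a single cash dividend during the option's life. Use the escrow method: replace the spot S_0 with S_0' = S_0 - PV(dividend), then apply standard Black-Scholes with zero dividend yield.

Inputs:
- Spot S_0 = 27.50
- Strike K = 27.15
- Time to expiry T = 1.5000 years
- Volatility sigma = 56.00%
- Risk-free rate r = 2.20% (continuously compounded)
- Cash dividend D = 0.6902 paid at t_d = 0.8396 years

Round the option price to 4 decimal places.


PV(D) = D * exp(-r * t_d) = 0.6902 * 0.98169835 = 0.67756820
S_0' = S_0 - PV(D) = 27.5000 - 0.67756820 = 26.82243180
d1 = (ln(S_0'/K) + (r + sigma^2/2)*T) / (sigma*sqrt(T)) = 0.37334525
d2 = d1 - sigma*sqrt(T) = -0.31251188
exp(-rT) = 0.96753856
N(-d1) = 0.35444575; N(-d2) = 0.62267423
P = K * exp(-rT) * N(-d2) - S_0' * N(-d1) = 27.1500 * 0.96753856 * 0.62267423 - 26.82243180 * 0.35444575 = 6.8497

Answer: Price = 6.8497


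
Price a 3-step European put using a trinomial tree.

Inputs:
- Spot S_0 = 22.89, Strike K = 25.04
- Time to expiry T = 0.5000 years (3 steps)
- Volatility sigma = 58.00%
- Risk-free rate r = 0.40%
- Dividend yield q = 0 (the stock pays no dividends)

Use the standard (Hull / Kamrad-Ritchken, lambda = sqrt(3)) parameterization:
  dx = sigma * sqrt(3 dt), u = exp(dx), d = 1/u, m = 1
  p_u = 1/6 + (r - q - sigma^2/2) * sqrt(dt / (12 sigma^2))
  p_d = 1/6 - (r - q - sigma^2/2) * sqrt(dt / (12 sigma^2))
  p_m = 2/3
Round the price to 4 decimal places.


Answer: Price = V(0,0) = 4.9854

Derivation:
dt = T/N = 0.166667; dx = sigma*sqrt(3*dt) = 0.410122
u = exp(dx) = 1.507002; d = 1/u = 0.663569
p_u = 0.133303, p_m = 0.666667, p_d = 0.200031
Discount per step: exp(-r*dt) = 0.999334
Stock lattice S(k, j) with j the centered position index:
  k=0: S(0,+0) = 22.8900
  k=1: S(1,-1) = 15.1891; S(1,+0) = 22.8900; S(1,+1) = 34.4953
  k=2: S(2,-2) = 10.0790; S(2,-1) = 15.1891; S(2,+0) = 22.8900; S(2,+1) = 34.4953; S(2,+2) = 51.9844
  k=3: S(3,-3) = 6.6881; S(3,-2) = 10.0790; S(3,-1) = 15.1891; S(3,+0) = 22.8900; S(3,+1) = 34.4953; S(3,+2) = 51.9844; S(3,+3) = 78.3406
Terminal payoffs V(N, j) = max(K - S_T, 0):
  V(3,-3) = 18.351870; V(3,-2) = 14.960978; V(3,-1) = 9.850898; V(3,+0) = 2.150000; V(3,+1) = 0.000000; V(3,+2) = 0.000000; V(3,+3) = 0.000000
Backward induction: V(k, j) = exp(-r*dt) * [p_u * V(k+1, j+1) + p_m * V(k+1, j) + p_d * V(k+1, j-1)]
  V(2,-2) = exp(-r*dt) * [p_u*9.850898 + p_m*14.960978 + p_d*18.351870] = 14.948105
  V(2,-1) = exp(-r*dt) * [p_u*2.150000 + p_m*9.850898 + p_d*14.960978] = 9.839959
  V(2,+0) = exp(-r*dt) * [p_u*0.000000 + p_m*2.150000 + p_d*9.850898] = 3.401547
  V(2,+1) = exp(-r*dt) * [p_u*0.000000 + p_m*0.000000 + p_d*2.150000] = 0.429779
  V(2,+2) = exp(-r*dt) * [p_u*0.000000 + p_m*0.000000 + p_d*0.000000] = 0.000000
  V(1,-1) = exp(-r*dt) * [p_u*3.401547 + p_m*9.839959 + p_d*14.948105] = 9.996821
  V(1,+0) = exp(-r*dt) * [p_u*0.429779 + p_m*3.401547 + p_d*9.839959] = 4.290422
  V(1,+1) = exp(-r*dt) * [p_u*0.000000 + p_m*0.429779 + p_d*3.401547] = 0.966289
  V(0,+0) = exp(-r*dt) * [p_u*0.966289 + p_m*4.290422 + p_d*9.996821] = 4.985437
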